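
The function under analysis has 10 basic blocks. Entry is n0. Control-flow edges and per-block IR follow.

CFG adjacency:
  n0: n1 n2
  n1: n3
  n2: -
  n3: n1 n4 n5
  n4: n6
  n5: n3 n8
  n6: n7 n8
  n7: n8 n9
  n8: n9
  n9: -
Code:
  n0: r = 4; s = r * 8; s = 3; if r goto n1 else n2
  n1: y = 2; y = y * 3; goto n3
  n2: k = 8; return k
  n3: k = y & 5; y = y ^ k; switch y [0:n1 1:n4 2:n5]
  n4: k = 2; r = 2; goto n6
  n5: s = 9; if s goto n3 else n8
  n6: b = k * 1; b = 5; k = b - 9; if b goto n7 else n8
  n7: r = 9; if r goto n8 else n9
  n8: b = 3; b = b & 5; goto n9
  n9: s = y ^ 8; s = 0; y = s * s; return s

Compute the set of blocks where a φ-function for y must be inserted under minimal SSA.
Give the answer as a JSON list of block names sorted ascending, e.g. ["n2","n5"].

Answer: ["n1", "n3"]

Analysis:
idom tree: n1←n0 n2←n0 n3←n1 n4←n3 n5←n3 n6←n4 n7←n6 n8←n3 n9←n3
Dom at joins:
  n1: preds {n0,n3}: {n0} ∩ {n0,n1,n3} = {n0}; idom=n0
  n3: preds {n1,n5}: {n0,n1} ∩ {n0,n1,n3,n5} = {n0,n1}; idom=n1
  n8: preds {n5,n6,n7}: {n0,n1,n3,n5} ∩ {n0,n1,n3,n4,n6} ∩ {n0,n1,n3,n4,n6,n7} = {n0,n1,n3}; idom=n3
  n9: preds {n7,n8}: {n0,n1,n3,n4,n6,n7} ∩ {n0,n1,n3,n8} = {n0,n1,n3}; idom=n3

Frontier:
  n1←n0: walk · to n0
  n1←n3: walk n3→n1 to n0
  n3←n1: walk · to n1
  n3←n5: walk n5→n3 to n1
  n8←n5: walk n5 to n3
  n8←n6: walk n6→n4 to n3
  n8←n7: walk n7→n6→n4 to n3
  n9←n7: walk n7→n6→n4 to n3
  n9←n8: walk n8 to n3
  n0: DF=∅
  n1: DF={n1}
  n2: DF=∅
  n3: DF={n1,n3}
  n4: DF={n8,n9}
  n5: DF={n3,n8}
  n6: DF={n8,n9}
  n7: DF={n8,n9}
  n8: DF={n9}
  n9: DF=∅

φ for y: defs {n1,n3,n9}
  DF⁺ = {n1,n3}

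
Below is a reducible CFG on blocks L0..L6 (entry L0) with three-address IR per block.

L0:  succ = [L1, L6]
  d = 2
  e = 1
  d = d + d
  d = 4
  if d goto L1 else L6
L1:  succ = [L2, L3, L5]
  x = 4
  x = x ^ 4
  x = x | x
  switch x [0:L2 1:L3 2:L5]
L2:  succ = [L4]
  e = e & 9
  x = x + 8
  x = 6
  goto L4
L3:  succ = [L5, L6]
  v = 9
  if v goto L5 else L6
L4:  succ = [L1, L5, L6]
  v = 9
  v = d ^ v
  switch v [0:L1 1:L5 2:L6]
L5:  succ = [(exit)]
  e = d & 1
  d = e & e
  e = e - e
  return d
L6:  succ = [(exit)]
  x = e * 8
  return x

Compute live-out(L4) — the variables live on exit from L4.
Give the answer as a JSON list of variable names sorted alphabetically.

Answer: ["d", "e"]

Working:
Block summaries:
  L0 def {d,e} use ∅
  L1 def {x} use ∅
  L2 def {e,x} use {e,x}
  L3 def {v} use ∅
  L4 def {v} use {d}
  L5 def {d,e} use {d}
  L6 def {x} use {e}

Live sets:
  live L0: ∅→{d,e}
  live L1: {d,e}→{d,e,x}
  live L2: {d,e,x}→{d,e}
  live L3: {d,e}→{d,e}
  live L4: {d,e}→{d,e}
  live L5: {d}→∅
  live L6: {e}→∅

live-out(L4) = ["d", "e"]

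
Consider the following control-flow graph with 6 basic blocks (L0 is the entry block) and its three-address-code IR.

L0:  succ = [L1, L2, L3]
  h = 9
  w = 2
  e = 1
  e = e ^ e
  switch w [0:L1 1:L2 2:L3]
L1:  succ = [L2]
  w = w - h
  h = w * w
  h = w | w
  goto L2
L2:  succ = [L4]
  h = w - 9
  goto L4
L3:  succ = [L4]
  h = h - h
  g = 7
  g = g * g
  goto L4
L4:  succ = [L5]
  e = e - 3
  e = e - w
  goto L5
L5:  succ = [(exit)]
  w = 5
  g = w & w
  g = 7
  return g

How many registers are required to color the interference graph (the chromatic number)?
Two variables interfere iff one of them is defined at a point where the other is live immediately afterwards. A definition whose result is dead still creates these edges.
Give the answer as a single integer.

Answer: 3

Working:
Per-block:
  L0 def {e,h,w} use ∅
  L1 def {h,w} use {h,w}
  L2 def {h} use {w}
  L3 def {g,h} use {h}
  L4 def {e} use {e,w}
  L5 def {g,w} use ∅

Liveness:
  L0 li=∅ lo={e,h,w}
  L1 li={e,h,w} lo={e,w}
  L2 li={e,w} lo={e,w}
  L3 li={e,h,w} lo={e,w}
  L4 li={e,w} lo=∅
  L5 li=∅ lo=∅

Interference:
  e: {g,h,w}
  g: {e,w}
  h: {e,w}
  w: {e,g,h}

Registers:
  lower bound: {e,g,w} mutually conflict ⇒ χ ≥ 3
  assign e→c0 g→c2 h→c2 w→c1 — no edge inside a register ⇒ χ ≤ 3
  χ = 3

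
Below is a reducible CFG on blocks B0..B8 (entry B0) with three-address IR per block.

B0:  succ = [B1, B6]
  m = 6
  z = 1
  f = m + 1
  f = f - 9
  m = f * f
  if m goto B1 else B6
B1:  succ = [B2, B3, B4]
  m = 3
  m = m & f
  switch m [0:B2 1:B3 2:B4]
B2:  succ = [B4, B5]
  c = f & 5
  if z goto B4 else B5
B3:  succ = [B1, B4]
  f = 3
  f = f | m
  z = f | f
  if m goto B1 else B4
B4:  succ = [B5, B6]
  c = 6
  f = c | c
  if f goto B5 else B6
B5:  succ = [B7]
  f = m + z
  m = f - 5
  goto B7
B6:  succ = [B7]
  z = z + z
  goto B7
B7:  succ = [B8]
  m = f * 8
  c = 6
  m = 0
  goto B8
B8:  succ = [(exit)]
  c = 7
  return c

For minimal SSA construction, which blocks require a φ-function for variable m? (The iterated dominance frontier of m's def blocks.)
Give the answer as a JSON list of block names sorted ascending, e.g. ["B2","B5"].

Answer: ["B1", "B6", "B7"]

Working:
idom tree: B1←B0 B2←B1 B3←B1 B4←B1 B5←B1 B6←B0 B7←B0 B8←B7
Dom at joins:
  B1: preds {B0,B3}: {B0} ∩ {B0,B1,B3} = {B0}; idom=B0
  B4: preds {B1,B2,B3}: {B0,B1} ∩ {B0,B1,B2} ∩ {B0,B1,B3} = {B0,B1}; idom=B1
  B5: preds {B2,B4}: {B0,B1,B2} ∩ {B0,B1,B4} = {B0,B1}; idom=B1
  B6: preds {B0,B4}: {B0} ∩ {B0,B1,B4} = {B0}; idom=B0
  B7: preds {B5,B6}: {B0,B1,B5} ∩ {B0,B6} = {B0}; idom=B0

DF walk-up:
  B1←B0: walk · to B0
  B1←B3: walk B3→B1 to B0
  B4←B1: walk · to B1
  B4←B2: walk B2 to B1
  B4←B3: walk B3 to B1
  B5←B2: walk B2 to B1
  B5←B4: walk B4 to B1
  B6←B0: walk · to B0
  B6←B4: walk B4→B1 to B0
  B7←B5: walk B5→B1 to B0
  B7←B6: walk B6 to B0
  B0: DF=∅
  B1: DF={B1,B6,B7}
  B2: DF={B4,B5}
  B3: DF={B1,B4}
  B4: DF={B5,B6}
  B5: DF={B7}
  B6: DF={B7}
  B7: DF=∅
  B8: DF=∅

φ for m: defs {B0,B1,B5,B7}
  DF⁺ = {B1,B6,B7}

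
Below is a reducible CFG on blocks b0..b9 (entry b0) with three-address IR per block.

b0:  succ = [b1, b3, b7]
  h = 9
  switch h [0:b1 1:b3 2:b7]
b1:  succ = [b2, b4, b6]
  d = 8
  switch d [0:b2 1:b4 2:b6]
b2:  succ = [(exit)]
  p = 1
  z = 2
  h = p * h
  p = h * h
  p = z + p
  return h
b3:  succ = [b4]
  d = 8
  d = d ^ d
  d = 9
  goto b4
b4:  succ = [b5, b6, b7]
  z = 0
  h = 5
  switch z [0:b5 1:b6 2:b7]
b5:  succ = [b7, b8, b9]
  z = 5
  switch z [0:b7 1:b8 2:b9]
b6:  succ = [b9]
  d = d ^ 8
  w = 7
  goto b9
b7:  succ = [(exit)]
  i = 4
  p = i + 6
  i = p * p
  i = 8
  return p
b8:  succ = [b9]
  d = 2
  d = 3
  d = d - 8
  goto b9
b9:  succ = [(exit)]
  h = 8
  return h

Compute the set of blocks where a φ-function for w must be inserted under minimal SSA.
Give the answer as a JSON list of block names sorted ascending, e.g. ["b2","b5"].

Answer: ["b9"]

Analysis:
idom tree: b1←b0 b2←b1 b3←b0 b4←b0 b5←b4 b6←b0 b7←b0 b8←b5 b9←b0
Dom∩ at merges:
  b4: preds {b1,b3}: {b0,b1} ∩ {b0,b3} = {b0}; idom=b0
  b6: preds {b1,b4}: {b0,b1} ∩ {b0,b4} = {b0}; idom=b0
  b7: preds {b0,b4,b5}: {b0} ∩ {b0,b4} ∩ {b0,b4,b5} = {b0}; idom=b0
  b9: preds {b5,b6,b8}: {b0,b4,b5} ∩ {b0,b6} ∩ {b0,b4,b5,b8} = {b0}; idom=b0

Frontier:
  join b4 pred b1: b1 stop@b0
  join b4 pred b3: b3 stop@b0
  join b6 pred b1: b1 stop@b0
  join b6 pred b4: b4 stop@b0
  join b7 pred b0: · stop@b0
  join b7 pred b4: b4 stop@b0
  join b7 pred b5: b5→b4 stop@b0
  join b9 pred b5: b5→b4 stop@b0
  join b9 pred b6: b6 stop@b0
  join b9 pred b8: b8→b5→b4 stop@b0
  DF(b0)=∅
  DF(b1)={b4,b6}
  DF(b2)=∅
  DF(b3)={b4}
  DF(b4)={b6,b7,b9}
  DF(b5)={b7,b9}
  DF(b6)={b9}
  DF(b7)=∅
  DF(b8)={b9}
  DF(b9)=∅

φ for w: defs {b6}
  DF⁺ = {b9}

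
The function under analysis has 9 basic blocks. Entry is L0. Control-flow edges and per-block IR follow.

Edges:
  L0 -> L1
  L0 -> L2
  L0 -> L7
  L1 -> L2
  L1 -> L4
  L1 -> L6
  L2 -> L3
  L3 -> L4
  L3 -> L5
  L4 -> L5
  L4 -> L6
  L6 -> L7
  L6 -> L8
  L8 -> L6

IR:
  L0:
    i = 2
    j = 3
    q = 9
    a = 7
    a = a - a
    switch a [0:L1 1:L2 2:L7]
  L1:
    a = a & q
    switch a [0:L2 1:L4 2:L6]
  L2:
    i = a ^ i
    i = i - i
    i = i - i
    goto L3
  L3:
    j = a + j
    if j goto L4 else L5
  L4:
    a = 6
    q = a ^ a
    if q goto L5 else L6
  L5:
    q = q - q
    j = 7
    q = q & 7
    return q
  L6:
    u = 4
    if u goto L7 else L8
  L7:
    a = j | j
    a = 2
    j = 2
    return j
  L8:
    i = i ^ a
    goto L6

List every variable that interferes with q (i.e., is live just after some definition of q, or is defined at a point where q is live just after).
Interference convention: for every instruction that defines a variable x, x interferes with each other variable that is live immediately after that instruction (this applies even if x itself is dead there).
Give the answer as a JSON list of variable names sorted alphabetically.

def/use:
  L0: def={a,i,j,q} ue=∅
  L1: def={a} ue={a,q}
  L2: def={i} ue={a,i}
  L3: def={j} ue={a,j}
  L4: def={a,q} ue=∅
  L5: def={j,q} ue={q}
  L6: def={u} ue=∅
  L7: def={a,j} ue={j}
  L8: def={i} ue={a,i}

Live sets:
  L0 li=∅ lo={a,i,j,q}
  L1 li={a,i,j,q} lo={a,i,j,q}
  L2 li={a,i,j,q} lo={a,i,j,q}
  L3 li={a,i,j,q} lo={i,j,q}
  L4 li={i,j} lo={a,i,j,q}
  L5 li={q} lo=∅
  L6 li={a,i,j} lo={a,i,j}
  L7 li={j} lo=∅
  L8 li={a,i,j} lo={a,i,j}

Interfere edges:
  a↔{i,j,q,u}
  i↔{a,j,q,u}
  j↔{a,i,q,u}
  q↔{a,i,j}
  u↔{a,i,j}

N(q) = ["a", "i", "j"]

Answer: ["a", "i", "j"]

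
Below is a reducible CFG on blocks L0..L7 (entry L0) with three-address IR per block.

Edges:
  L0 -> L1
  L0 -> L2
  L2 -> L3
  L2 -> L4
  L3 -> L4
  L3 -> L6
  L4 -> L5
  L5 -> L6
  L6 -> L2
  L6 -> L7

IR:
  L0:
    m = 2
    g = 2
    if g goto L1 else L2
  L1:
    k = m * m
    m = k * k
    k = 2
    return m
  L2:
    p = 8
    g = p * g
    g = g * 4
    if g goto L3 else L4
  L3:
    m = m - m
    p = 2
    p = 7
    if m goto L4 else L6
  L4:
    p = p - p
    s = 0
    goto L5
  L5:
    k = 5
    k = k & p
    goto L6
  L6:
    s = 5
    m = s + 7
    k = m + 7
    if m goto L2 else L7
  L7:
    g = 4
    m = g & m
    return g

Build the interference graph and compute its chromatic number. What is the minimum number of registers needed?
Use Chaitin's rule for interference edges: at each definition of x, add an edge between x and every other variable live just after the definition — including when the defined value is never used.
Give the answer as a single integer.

Answer: 4

Working:
Block summaries:
  L0: {g,m} / ∅
  L1: {k,m} / {m}
  L2: {g,p} / {g}
  L3: {m,p} / {m}
  L4: {p,s} / {p}
  L5: {k} / {p}
  L6: {k,m,s} / ∅
  L7: {g,m} / {m}

Backward fixpoint:
  L0: in=∅ out={g,m}
  L1: in={m} out=∅
  L2: in={g,m} out={g,m,p}
  L3: in={g,m} out={g,p}
  L4: in={g,p} out={g,p}
  L5: in={g,p} out={g}
  L6: in={g} out={g,m}
  L7: in={m} out=∅

Interference:
  g↔{k,m,p,s}
  k↔{g,m,p}
  m↔{g,k,p}
  p↔{g,k,m,s}
  s↔{g,p}

Registers:
  lower bound: {g,k,m,p} mutually conflict ⇒ χ ≥ 4
  assign g→R0 k→R2 m→R3 p→R1 s→R2 — no edge inside a register ⇒ χ ≤ 4
  χ = 4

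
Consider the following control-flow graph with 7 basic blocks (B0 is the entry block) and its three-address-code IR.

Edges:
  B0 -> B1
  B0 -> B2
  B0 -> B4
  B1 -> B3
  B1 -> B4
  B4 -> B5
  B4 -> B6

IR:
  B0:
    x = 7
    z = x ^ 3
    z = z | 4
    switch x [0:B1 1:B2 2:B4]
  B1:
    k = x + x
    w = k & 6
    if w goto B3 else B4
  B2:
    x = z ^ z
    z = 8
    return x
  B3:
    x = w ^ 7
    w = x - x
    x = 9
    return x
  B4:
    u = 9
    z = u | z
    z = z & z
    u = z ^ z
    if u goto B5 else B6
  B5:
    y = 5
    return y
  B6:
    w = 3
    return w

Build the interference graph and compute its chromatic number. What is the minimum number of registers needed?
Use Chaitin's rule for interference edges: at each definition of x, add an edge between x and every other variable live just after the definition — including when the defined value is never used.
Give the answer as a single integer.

def/use:
  B0: def={x,z} ue=∅
  B1: def={k,w} ue={x}
  B2: def={x,z} ue={z}
  B3: def={w,x} ue={w}
  B4: def={u,z} ue={z}
  B5: def={y} ue=∅
  B6: def={w} ue=∅

Backward fixpoint:
  live B0: ∅→{x,z}
  live B1: {x,z}→{w,z}
  live B2: {z}→∅
  live B3: {w}→∅
  live B4: {z}→∅
  live B5: ∅→∅
  live B6: ∅→∅

Conflict graph:
  k: {z}
  u: {z}
  w: {z}
  x: {z}
  y: ∅
  z: {k,u,w,x}

Colouring:
  clique {k,z} ⇒ need ≥ 2
  2-colouring: r0={y,z}  r1={k,u,w,x}
  χ = 2

Answer: 2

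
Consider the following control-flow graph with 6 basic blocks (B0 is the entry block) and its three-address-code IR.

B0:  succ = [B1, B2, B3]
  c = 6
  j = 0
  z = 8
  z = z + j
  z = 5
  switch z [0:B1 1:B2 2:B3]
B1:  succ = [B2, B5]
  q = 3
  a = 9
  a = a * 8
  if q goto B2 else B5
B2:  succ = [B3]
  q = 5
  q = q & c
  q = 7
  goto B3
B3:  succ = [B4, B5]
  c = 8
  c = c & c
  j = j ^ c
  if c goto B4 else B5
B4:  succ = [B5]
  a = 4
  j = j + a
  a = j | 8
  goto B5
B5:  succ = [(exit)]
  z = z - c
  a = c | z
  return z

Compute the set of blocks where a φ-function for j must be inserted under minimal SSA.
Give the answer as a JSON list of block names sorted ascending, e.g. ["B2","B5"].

idom tree: B1←B0 B2←B0 B3←B0 B4←B3 B5←B0
Dom∩ at merges:
  B2: preds {B0,B1}: {B0} ∩ {B0,B1} = {B0}; idom=B0
  B3: preds {B0,B2}: {B0} ∩ {B0,B2} = {B0}; idom=B0
  B5: preds {B1,B3,B4}: {B0,B1} ∩ {B0,B3} ∩ {B0,B3,B4} = {B0}; idom=B0

DF walk-up:
  B2←B0: walk · to B0
  B2←B1: walk B1 to B0
  B3←B0: walk · to B0
  B3←B2: walk B2 to B0
  B5←B1: walk B1 to B0
  B5←B3: walk B3 to B0
  B5←B4: walk B4→B3 to B0
  DF(B0)=∅
  DF(B1)={B2,B5}
  DF(B2)={B3}
  DF(B3)={B5}
  DF(B4)={B5}
  DF(B5)=∅

φ for j: defs {B0,B3,B4}
  DF⁺ = {B5}

Answer: ["B5"]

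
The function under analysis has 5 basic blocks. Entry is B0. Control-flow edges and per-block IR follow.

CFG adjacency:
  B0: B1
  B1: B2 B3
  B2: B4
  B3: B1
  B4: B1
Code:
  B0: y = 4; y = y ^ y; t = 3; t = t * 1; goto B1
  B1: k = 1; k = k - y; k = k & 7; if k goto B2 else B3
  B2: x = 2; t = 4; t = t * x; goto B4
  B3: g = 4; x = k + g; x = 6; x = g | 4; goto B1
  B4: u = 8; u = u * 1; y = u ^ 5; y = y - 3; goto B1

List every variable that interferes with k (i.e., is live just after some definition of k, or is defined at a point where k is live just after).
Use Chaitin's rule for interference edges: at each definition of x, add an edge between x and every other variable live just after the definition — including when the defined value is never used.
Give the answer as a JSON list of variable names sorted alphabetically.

Answer: ["g", "y"]

Derivation:
Per-block:
  B0: def={t,y} ue=∅
  B1: def={k} ue={y}
  B2: def={t,x} ue=∅
  B3: def={g,x} ue={k}
  B4: def={u,y} ue=∅

Backward fixpoint:
  B0 li=∅ lo={y}
  B1 li={y} lo={k,y}
  B2 li=∅ lo=∅
  B3 li={k,y} lo={y}
  B4 li=∅ lo={y}

Interference:
  g↔{k,x,y}
  k↔{g,y}
  t↔{x,y}
  u↔∅
  x↔{g,t,y}
  y↔{g,k,t,x}

N(k) = ["g", "y"]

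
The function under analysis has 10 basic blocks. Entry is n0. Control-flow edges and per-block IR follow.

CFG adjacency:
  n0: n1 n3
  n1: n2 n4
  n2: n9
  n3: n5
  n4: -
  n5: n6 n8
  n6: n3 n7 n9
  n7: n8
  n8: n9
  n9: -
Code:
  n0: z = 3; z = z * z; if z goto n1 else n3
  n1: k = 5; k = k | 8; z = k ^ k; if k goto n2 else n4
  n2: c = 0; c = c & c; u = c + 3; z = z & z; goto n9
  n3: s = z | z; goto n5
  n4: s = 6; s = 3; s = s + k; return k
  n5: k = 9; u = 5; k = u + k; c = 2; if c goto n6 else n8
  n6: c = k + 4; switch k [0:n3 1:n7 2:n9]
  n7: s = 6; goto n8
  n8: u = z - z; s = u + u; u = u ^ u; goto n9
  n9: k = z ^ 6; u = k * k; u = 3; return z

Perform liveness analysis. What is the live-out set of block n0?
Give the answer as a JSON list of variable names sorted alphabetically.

Block summaries:
  n0 def {z} use ∅
  n1 def {k,z} use ∅
  n2 def {c,u,z} use {z}
  n3 def {s} use {z}
  n4 def {s} use {k}
  n5 def {c,k,u} use ∅
  n6 def {c} use {k}
  n7 def {s} use ∅
  n8 def {s,u} use {z}
  n9 def {k,u} use {z}

Backward fixpoint:
  n0 li=∅ lo={z}
  n1 li=∅ lo={k,z}
  n2 li={z} lo={z}
  n3 li={z} lo={z}
  n4 li={k} lo=∅
  n5 li={z} lo={k,z}
  n6 li={k,z} lo={z}
  n7 li={z} lo={z}
  n8 li={z} lo={z}
  n9 li={z} lo=∅

live-out(n0) = ["z"]

Answer: ["z"]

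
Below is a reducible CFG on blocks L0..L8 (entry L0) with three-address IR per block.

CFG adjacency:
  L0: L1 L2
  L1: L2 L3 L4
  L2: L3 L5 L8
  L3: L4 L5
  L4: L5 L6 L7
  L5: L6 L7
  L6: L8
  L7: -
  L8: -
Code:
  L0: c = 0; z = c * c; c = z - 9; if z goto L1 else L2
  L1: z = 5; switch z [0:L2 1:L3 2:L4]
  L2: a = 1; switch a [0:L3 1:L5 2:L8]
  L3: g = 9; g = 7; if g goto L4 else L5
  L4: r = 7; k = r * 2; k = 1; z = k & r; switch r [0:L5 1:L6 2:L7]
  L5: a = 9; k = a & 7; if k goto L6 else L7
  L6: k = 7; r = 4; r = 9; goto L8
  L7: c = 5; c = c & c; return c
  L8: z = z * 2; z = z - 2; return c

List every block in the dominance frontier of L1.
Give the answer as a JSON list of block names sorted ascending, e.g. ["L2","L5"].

Answer: ["L2", "L3", "L4"]

Working:
idom tree: L1←L0 L2←L0 L3←L0 L4←L0 L5←L0 L6←L0 L7←L0 L8←L0
Join-block Dom:
  L2: preds {L0,L1}: {L0} ∩ {L0,L1} = {L0}; idom=L0
  L3: preds {L1,L2}: {L0,L1} ∩ {L0,L2} = {L0}; idom=L0
  L4: preds {L1,L3}: {L0,L1} ∩ {L0,L3} = {L0}; idom=L0
  L5: preds {L2,L3,L4}: {L0,L2} ∩ {L0,L3} ∩ {L0,L4} = {L0}; idom=L0
  L6: preds {L4,L5}: {L0,L4} ∩ {L0,L5} = {L0}; idom=L0
  L7: preds {L4,L5}: {L0,L4} ∩ {L0,L5} = {L0}; idom=L0
  L8: preds {L2,L6}: {L0,L2} ∩ {L0,L6} = {L0}; idom=L0

Frontier:
  L2←L0: walk · to L0
  L2←L1: walk L1 to L0
  L3←L1: walk L1 to L0
  L3←L2: walk L2 to L0
  L4←L1: walk L1 to L0
  L4←L3: walk L3 to L0
  L5←L2: walk L2 to L0
  L5←L3: walk L3 to L0
  L5←L4: walk L4 to L0
  L6←L4: walk L4 to L0
  L6←L5: walk L5 to L0
  L7←L4: walk L4 to L0
  L7←L5: walk L5 to L0
  L8←L2: walk L2 to L0
  L8←L6: walk L6 to L0
  DF(L0)=∅
  DF(L1)={L2,L3,L4}
  DF(L2)={L3,L5,L8}
  DF(L3)={L4,L5}
  DF(L4)={L5,L6,L7}
  DF(L5)={L6,L7}
  DF(L6)={L8}
  DF(L7)=∅
  DF(L8)=∅

DF(L1) = ["L2", "L3", "L4"]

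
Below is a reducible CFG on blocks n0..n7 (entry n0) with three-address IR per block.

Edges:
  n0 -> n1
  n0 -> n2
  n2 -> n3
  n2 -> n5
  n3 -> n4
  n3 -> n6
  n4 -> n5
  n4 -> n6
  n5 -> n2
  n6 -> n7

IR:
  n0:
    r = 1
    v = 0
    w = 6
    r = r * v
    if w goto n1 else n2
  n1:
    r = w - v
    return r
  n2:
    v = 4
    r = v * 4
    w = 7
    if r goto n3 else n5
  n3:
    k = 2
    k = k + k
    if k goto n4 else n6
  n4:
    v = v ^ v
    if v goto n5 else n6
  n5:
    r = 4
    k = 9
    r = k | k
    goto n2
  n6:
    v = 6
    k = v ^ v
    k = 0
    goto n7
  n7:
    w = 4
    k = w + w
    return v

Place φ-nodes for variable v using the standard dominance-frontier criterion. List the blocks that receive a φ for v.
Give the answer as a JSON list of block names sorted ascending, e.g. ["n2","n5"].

Answer: ["n2", "n5", "n6"]

Derivation:
idom tree: n1←n0 n2←n0 n3←n2 n4←n3 n5←n2 n6←n3 n7←n6
Dom at joins:
  n2: preds {n0,n5}: {n0} ∩ {n0,n2,n5} = {n0}; idom=n0
  n5: preds {n2,n4}: {n0,n2} ∩ {n0,n2,n3,n4} = {n0,n2}; idom=n2
  n6: preds {n3,n4}: {n0,n2,n3} ∩ {n0,n2,n3,n4} = {n0,n2,n3}; idom=n3

DF derivation:
  join n2 pred n0: · stop@n0
  join n2 pred n5: n5→n2 stop@n0
  join n5 pred n2: · stop@n2
  join n5 pred n4: n4→n3 stop@n2
  join n6 pred n3: · stop@n3
  join n6 pred n4: n4 stop@n3
  DF(n0)=∅
  DF(n1)=∅
  DF(n2)={n2}
  DF(n3)={n5}
  DF(n4)={n5,n6}
  DF(n5)={n2}
  DF(n6)=∅
  DF(n7)=∅

φ for v: defs {n0,n2,n4,n6}
  DF⁺ = {n2,n5,n6}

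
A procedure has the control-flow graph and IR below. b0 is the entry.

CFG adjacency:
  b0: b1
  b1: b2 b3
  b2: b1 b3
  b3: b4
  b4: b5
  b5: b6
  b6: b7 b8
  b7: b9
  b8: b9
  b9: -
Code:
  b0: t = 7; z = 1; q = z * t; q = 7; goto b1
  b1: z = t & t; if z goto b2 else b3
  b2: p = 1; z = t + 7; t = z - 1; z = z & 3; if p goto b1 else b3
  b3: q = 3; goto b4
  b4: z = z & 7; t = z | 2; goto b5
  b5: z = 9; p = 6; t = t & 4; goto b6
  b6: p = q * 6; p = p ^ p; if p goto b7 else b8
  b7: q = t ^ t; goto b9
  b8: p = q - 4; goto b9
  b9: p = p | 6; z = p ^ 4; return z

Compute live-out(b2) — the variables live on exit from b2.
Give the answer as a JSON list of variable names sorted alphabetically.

Block summaries:
  b0: def={q,t,z} ue=∅
  b1: def={z} ue={t}
  b2: def={p,t,z} ue={t}
  b3: def={q} ue=∅
  b4: def={t,z} ue={z}
  b5: def={p,t,z} ue={t}
  b6: def={p} ue={q}
  b7: def={q} ue={t}
  b8: def={p} ue={q}
  b9: def={p,z} ue={p}

Backward fixpoint:
  b0 li=∅ lo={t}
  b1 li={t} lo={t,z}
  b2 li={t} lo={t,z}
  b3 li={z} lo={q,z}
  b4 li={q,z} lo={q,t}
  b5 li={q,t} lo={q,t}
  b6 li={q,t} lo={p,q,t}
  b7 li={p,t} lo={p}
  b8 li={q} lo={p}
  b9 li={p} lo=∅

live-out(b2) = ["t", "z"]

Answer: ["t", "z"]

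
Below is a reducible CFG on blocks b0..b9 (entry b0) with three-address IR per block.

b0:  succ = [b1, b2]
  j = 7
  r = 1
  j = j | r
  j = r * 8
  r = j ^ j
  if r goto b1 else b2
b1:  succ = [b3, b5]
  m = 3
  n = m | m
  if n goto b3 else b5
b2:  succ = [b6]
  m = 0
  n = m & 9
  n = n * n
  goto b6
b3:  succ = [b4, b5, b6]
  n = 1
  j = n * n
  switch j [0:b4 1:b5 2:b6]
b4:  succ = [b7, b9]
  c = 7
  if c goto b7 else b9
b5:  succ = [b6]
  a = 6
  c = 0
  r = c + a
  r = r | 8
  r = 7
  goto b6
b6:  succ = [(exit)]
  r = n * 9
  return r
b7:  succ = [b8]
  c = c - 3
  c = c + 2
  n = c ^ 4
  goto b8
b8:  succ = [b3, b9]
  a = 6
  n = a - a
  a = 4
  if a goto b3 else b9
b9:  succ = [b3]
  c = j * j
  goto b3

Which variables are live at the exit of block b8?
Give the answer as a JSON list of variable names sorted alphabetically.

Answer: ["j"]

Analysis:
Per-block:
  b0 def {j,r} use ∅
  b1 def {m,n} use ∅
  b2 def {m,n} use ∅
  b3 def {j,n} use ∅
  b4 def {c} use ∅
  b5 def {a,c,r} use ∅
  b6 def {r} use {n}
  b7 def {c,n} use {c}
  b8 def {a,n} use ∅
  b9 def {c} use {j}

Live sets:
  b0 li=∅ lo=∅
  b1 li=∅ lo={n}
  b2 li=∅ lo={n}
  b3 li=∅ lo={j,n}
  b4 li={j} lo={c,j}
  b5 li={n} lo={n}
  b6 li={n} lo=∅
  b7 li={c,j} lo={j}
  b8 li={j} lo={j}
  b9 li={j} lo=∅

live-out(b8) = ["j"]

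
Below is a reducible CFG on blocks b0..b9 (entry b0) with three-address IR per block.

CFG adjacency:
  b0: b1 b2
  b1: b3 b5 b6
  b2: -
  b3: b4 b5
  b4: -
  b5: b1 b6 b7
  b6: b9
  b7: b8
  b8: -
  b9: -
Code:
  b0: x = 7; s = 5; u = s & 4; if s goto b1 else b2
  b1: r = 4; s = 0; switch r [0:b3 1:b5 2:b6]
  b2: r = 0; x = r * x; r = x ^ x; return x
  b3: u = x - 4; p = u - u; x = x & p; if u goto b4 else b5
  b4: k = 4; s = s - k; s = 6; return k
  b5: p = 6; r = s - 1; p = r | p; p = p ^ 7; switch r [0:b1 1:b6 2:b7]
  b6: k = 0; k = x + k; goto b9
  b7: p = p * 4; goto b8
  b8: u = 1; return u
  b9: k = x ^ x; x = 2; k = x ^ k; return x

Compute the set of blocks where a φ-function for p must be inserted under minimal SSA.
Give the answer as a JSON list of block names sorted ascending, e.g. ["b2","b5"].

idom tree: b1←b0 b2←b0 b3←b1 b4←b3 b5←b1 b6←b1 b7←b5 b8←b7 b9←b6
Dom at joins:
  b1: preds {b0,b5}: {b0} ∩ {b0,b1,b5} = {b0}; idom=b0
  b5: preds {b1,b3}: {b0,b1} ∩ {b0,b1,b3} = {b0,b1}; idom=b1
  b6: preds {b1,b5}: {b0,b1} ∩ {b0,b1,b5} = {b0,b1}; idom=b1

Frontier:
  b1←b0: walk · to b0
  b1←b5: walk b5→b1 to b0
  b5←b1: walk · to b1
  b5←b3: walk b3 to b1
  b6←b1: walk · to b1
  b6←b5: walk b5 to b1
  DF(b0)=∅
  DF(b1)={b1}
  DF(b2)=∅
  DF(b3)={b5}
  DF(b4)=∅
  DF(b5)={b1,b6}
  DF(b6)=∅
  DF(b7)=∅
  DF(b8)=∅
  DF(b9)=∅

φ for p: defs {b3,b5,b7}
  DF⁺ = {b1,b5,b6}

Answer: ["b1", "b5", "b6"]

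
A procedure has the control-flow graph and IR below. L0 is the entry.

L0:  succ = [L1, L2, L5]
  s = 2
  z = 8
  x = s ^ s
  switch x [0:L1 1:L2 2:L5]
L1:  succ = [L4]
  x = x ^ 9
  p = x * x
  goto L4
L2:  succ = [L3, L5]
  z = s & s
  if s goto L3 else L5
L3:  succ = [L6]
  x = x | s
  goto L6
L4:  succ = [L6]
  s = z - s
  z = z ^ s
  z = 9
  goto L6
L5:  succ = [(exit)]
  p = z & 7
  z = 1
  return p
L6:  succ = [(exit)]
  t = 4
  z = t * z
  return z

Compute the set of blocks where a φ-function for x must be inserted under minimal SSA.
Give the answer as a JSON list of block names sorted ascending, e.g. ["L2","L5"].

idom tree: L1←L0 L2←L0 L3←L2 L4←L1 L5←L0 L6←L0
Dom at joins:
  L5: preds {L0,L2}: {L0} ∩ {L0,L2} = {L0}; idom=L0
  L6: preds {L3,L4}: {L0,L2,L3} ∩ {L0,L1,L4} = {L0}; idom=L0

DF derivation:
  L5←L0: walk · to L0
  L5←L2: walk L2 to L0
  L6←L3: walk L3→L2 to L0
  L6←L4: walk L4→L1 to L0
  L0: DF=∅
  L1: DF={L6}
  L2: DF={L5,L6}
  L3: DF={L6}
  L4: DF={L6}
  L5: DF=∅
  L6: DF=∅

φ for x: defs {L0,L1,L3}
  DF⁺ = {L6}

Answer: ["L6"]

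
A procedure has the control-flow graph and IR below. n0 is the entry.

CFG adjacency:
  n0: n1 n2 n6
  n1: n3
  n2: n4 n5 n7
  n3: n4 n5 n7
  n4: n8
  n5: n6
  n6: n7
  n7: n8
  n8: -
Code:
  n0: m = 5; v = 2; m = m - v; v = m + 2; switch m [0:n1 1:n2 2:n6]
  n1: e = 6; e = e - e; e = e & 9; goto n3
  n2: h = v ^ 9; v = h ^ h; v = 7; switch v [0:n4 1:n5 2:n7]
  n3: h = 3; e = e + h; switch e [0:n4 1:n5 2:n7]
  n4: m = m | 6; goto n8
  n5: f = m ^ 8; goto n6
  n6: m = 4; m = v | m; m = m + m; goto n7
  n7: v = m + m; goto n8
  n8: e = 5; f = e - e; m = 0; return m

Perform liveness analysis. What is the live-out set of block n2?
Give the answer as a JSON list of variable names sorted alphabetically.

Answer: ["m", "v"]

Analysis:
Per-block:
  n0: def={m,v} ue=∅
  n1: def={e} ue=∅
  n2: def={h,v} ue={v}
  n3: def={e,h} ue={e}
  n4: def={m} ue={m}
  n5: def={f} ue={m}
  n6: def={m} ue={v}
  n7: def={v} ue={m}
  n8: def={e,f,m} ue=∅

Backward fixpoint:
  n0: in=∅ out={m,v}
  n1: in={m,v} out={e,m,v}
  n2: in={m,v} out={m,v}
  n3: in={e,m,v} out={m,v}
  n4: in={m} out=∅
  n5: in={m,v} out={v}
  n6: in={v} out={m}
  n7: in={m} out=∅
  n8: in=∅ out=∅

live-out(n2) = ["m", "v"]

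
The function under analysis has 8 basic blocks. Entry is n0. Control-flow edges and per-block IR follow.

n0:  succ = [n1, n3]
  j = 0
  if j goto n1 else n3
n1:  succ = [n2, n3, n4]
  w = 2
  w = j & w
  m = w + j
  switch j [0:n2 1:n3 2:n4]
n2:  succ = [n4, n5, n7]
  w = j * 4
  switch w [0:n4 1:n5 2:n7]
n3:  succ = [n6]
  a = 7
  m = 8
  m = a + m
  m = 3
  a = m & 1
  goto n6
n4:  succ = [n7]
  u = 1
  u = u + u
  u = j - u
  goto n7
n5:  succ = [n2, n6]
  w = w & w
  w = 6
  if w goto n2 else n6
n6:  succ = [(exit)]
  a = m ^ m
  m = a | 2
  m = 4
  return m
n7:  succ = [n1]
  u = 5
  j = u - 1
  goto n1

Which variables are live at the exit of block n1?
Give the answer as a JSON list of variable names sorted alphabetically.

def/use:
  n0 def {j} use ∅
  n1 def {m,w} use {j}
  n2 def {w} use {j}
  n3 def {a,m} use ∅
  n4 def {u} use {j}
  n5 def {w} use {w}
  n6 def {a,m} use {m}
  n7 def {j,u} use ∅

Live sets:
  n0 li=∅ lo={j}
  n1 li={j} lo={j,m}
  n2 li={j,m} lo={j,m,w}
  n3 li=∅ lo={m}
  n4 li={j} lo=∅
  n5 li={j,m,w} lo={j,m}
  n6 li={m} lo=∅
  n7 li=∅ lo={j}

live-out(n1) = ["j", "m"]

Answer: ["j", "m"]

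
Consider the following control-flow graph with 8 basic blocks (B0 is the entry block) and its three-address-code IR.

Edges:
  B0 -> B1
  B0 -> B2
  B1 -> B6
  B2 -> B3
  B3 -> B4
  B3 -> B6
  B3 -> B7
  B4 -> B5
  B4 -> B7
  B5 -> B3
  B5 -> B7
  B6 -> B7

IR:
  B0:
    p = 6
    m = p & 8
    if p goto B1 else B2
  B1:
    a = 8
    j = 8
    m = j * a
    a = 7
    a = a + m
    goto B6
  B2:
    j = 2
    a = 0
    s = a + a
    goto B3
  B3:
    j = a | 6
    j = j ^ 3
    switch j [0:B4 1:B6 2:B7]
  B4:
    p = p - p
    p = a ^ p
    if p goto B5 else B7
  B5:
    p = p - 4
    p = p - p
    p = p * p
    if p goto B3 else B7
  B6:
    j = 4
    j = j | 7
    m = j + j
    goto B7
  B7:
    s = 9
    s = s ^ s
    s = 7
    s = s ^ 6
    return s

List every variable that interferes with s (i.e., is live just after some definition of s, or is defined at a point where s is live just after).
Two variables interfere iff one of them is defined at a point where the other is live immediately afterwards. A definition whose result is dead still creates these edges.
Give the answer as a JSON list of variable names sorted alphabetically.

def/use:
  B0: {m,p} / ∅
  B1: {a,j,m} / ∅
  B2: {a,j,s} / ∅
  B3: {j} / {a}
  B4: {p} / {a,p}
  B5: {p} / {p}
  B6: {j,m} / ∅
  B7: {s} / ∅

Liveness:
  B0: in=∅ out={p}
  B1: in=∅ out=∅
  B2: in={p} out={a,p}
  B3: in={a,p} out={a,p}
  B4: in={a,p} out={a,p}
  B5: in={a,p} out={a,p}
  B6: in=∅ out=∅
  B7: in=∅ out=∅

Interference:
  a↔{j,m,p,s}
  j↔{a,p}
  m↔{a,p}
  p↔{a,j,m,s}
  s↔{a,p}

N(s) = ["a", "p"]

Answer: ["a", "p"]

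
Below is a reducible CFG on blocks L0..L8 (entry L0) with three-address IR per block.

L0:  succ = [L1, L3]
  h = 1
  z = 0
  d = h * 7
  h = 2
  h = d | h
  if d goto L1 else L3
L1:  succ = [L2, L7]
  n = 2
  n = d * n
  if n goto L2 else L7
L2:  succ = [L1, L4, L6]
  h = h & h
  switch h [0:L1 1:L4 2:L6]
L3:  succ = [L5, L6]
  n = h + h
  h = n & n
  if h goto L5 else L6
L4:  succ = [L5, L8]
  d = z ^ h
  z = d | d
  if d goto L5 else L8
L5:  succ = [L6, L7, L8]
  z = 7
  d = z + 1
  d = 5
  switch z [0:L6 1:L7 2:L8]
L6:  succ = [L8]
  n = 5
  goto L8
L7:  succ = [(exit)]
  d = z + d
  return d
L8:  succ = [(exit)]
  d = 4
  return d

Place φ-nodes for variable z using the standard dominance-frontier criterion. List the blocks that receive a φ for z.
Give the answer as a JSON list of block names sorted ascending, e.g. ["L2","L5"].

idom tree: L1←L0 L2←L1 L3←L0 L4←L2 L5←L0 L6←L0 L7←L0 L8←L0
Join-block Dom:
  L1: preds {L0,L2}: {L0} ∩ {L0,L1,L2} = {L0}; idom=L0
  L5: preds {L3,L4}: {L0,L3} ∩ {L0,L1,L2,L4} = {L0}; idom=L0
  L6: preds {L2,L3,L5}: {L0,L1,L2} ∩ {L0,L3} ∩ {L0,L5} = {L0}; idom=L0
  L7: preds {L1,L5}: {L0,L1} ∩ {L0,L5} = {L0}; idom=L0
  L8: preds {L4,L5,L6}: {L0,L1,L2,L4} ∩ {L0,L5} ∩ {L0,L6} = {L0}; idom=L0

DF derivation:
  join L1 pred L0: · stop@L0
  join L1 pred L2: L2→L1 stop@L0
  join L5 pred L3: L3 stop@L0
  join L5 pred L4: L4→L2→L1 stop@L0
  join L6 pred L2: L2→L1 stop@L0
  join L6 pred L3: L3 stop@L0
  join L6 pred L5: L5 stop@L0
  join L7 pred L1: L1 stop@L0
  join L7 pred L5: L5 stop@L0
  join L8 pred L4: L4→L2→L1 stop@L0
  join L8 pred L5: L5 stop@L0
  join L8 pred L6: L6 stop@L0
  L0 → ∅
  L1 → {L1,L5,L6,L7,L8}
  L2 → {L1,L5,L6,L8}
  L3 → {L5,L6}
  L4 → {L5,L8}
  L5 → {L6,L7,L8}
  L6 → {L8}
  L7 → ∅
  L8 → ∅

φ for z: defs {L0,L4,L5}
  DF⁺ = {L5,L6,L7,L8}

Answer: ["L5", "L6", "L7", "L8"]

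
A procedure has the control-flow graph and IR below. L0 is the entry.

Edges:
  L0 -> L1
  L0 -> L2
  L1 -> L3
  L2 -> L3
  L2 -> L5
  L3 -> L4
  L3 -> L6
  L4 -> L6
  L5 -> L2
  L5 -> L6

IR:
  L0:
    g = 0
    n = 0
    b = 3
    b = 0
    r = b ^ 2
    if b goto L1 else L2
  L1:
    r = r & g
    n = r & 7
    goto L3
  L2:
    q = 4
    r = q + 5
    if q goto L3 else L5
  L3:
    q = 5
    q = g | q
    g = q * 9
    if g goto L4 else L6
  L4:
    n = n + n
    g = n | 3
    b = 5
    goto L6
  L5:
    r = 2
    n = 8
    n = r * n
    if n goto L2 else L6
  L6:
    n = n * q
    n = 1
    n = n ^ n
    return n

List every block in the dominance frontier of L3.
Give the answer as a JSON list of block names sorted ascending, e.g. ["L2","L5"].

Answer: ["L6"]

Analysis:
idom tree: L1←L0 L2←L0 L3←L0 L4←L3 L5←L2 L6←L0
Join-block Dom:
  L2: preds {L0,L5}: {L0} ∩ {L0,L2,L5} = {L0}; idom=L0
  L3: preds {L1,L2}: {L0,L1} ∩ {L0,L2} = {L0}; idom=L0
  L6: preds {L3,L4,L5}: {L0,L3} ∩ {L0,L3,L4} ∩ {L0,L2,L5} = {L0}; idom=L0

DF walk-up:
  L2←L0: walk · to L0
  L2←L5: walk L5→L2 to L0
  L3←L1: walk L1 to L0
  L3←L2: walk L2 to L0
  L6←L3: walk L3 to L0
  L6←L4: walk L4→L3 to L0
  L6←L5: walk L5→L2 to L0
  L0 → ∅
  L1 → {L3}
  L2 → {L2,L3,L6}
  L3 → {L6}
  L4 → {L6}
  L5 → {L2,L6}
  L6 → ∅

DF(L3) = ["L6"]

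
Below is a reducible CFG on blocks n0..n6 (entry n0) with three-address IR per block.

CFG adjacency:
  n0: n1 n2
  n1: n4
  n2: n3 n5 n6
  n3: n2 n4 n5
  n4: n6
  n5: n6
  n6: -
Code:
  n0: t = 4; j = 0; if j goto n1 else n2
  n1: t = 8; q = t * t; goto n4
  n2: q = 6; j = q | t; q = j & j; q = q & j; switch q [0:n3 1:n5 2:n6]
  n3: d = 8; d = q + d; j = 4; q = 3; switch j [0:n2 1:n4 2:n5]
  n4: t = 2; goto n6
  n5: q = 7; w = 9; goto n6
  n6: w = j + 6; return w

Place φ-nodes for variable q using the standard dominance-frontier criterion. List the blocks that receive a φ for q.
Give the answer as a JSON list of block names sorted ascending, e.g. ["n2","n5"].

idom tree: n1←n0 n2←n0 n3←n2 n4←n0 n5←n2 n6←n0
Dom∩ at merges:
  n2: preds {n0,n3}: {n0} ∩ {n0,n2,n3} = {n0}; idom=n0
  n4: preds {n1,n3}: {n0,n1} ∩ {n0,n2,n3} = {n0}; idom=n0
  n5: preds {n2,n3}: {n0,n2} ∩ {n0,n2,n3} = {n0,n2}; idom=n2
  n6: preds {n2,n4,n5}: {n0,n2} ∩ {n0,n4} ∩ {n0,n2,n5} = {n0}; idom=n0

Frontier:
  join n2 pred n0: · stop@n0
  join n2 pred n3: n3→n2 stop@n0
  join n4 pred n1: n1 stop@n0
  join n4 pred n3: n3→n2 stop@n0
  join n5 pred n2: · stop@n2
  join n5 pred n3: n3 stop@n2
  join n6 pred n2: n2 stop@n0
  join n6 pred n4: n4 stop@n0
  join n6 pred n5: n5→n2 stop@n0
  n0: DF=∅
  n1: DF={n4}
  n2: DF={n2,n4,n6}
  n3: DF={n2,n4,n5}
  n4: DF={n6}
  n5: DF={n6}
  n6: DF=∅

φ for q: defs {n1,n2,n3,n5}
  DF⁺ = {n2,n4,n5,n6}

Answer: ["n2", "n4", "n5", "n6"]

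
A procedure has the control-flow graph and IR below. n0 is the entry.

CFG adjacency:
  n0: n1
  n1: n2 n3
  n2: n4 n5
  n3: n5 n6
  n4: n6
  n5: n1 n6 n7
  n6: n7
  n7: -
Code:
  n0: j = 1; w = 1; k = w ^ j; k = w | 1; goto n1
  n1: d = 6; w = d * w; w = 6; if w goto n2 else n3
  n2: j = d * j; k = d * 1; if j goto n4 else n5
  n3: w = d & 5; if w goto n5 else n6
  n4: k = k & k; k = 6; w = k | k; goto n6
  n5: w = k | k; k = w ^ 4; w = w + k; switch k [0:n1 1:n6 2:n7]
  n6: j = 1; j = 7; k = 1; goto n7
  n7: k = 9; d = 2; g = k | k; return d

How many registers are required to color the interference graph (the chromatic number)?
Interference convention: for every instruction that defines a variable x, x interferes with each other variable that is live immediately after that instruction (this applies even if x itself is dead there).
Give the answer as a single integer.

Answer: 4

Working:
Per-block:
  n0 def {j,k,w} use ∅
  n1 def {d,w} use {w}
  n2 def {j,k} use {d,j}
  n3 def {w} use {d}
  n4 def {k,w} use {k}
  n5 def {k,w} use {k}
  n6 def {j,k} use ∅
  n7 def {d,g,k} use ∅

Live sets:
  n0: in=∅ out={j,k,w}
  n1: in={j,k,w} out={d,j,k}
  n2: in={d,j} out={j,k}
  n3: in={d,j,k} out={j,k}
  n4: in={k} out=∅
  n5: in={j,k} out={j,k,w}
  n6: in=∅ out=∅
  n7: in=∅ out=∅

Interference:
  d: {g,j,k,w}
  g: {d}
  j: {d,k,w}
  k: {d,j,w}
  w: {d,j,k}

Registers:
  lower bound: {d,j,k,w} mutually conflict ⇒ χ ≥ 4
  4-colouring: r0={d}  r1={g,j}  r2={k}  r3={w}
  χ = 4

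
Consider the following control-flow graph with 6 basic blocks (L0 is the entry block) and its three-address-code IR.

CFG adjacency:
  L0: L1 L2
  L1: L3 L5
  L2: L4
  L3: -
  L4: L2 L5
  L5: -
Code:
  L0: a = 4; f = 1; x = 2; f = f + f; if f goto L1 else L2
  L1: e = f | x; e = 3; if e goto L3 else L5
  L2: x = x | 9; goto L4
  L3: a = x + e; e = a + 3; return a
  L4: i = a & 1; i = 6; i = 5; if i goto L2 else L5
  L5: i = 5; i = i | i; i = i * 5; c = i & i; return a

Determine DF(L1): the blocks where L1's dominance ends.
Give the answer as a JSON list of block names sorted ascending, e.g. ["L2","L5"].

Answer: ["L5"]

Derivation:
idom tree: L1←L0 L2←L0 L3←L1 L4←L2 L5←L0
Dom at joins:
  L2: preds {L0,L4}: {L0} ∩ {L0,L2,L4} = {L0}; idom=L0
  L5: preds {L1,L4}: {L0,L1} ∩ {L0,L2,L4} = {L0}; idom=L0

DF derivation:
  join L2 pred L0: · stop@L0
  join L2 pred L4: L4→L2 stop@L0
  join L5 pred L1: L1 stop@L0
  join L5 pred L4: L4→L2 stop@L0
  L0: DF=∅
  L1: DF={L5}
  L2: DF={L2,L5}
  L3: DF=∅
  L4: DF={L2,L5}
  L5: DF=∅

DF(L1) = ["L5"]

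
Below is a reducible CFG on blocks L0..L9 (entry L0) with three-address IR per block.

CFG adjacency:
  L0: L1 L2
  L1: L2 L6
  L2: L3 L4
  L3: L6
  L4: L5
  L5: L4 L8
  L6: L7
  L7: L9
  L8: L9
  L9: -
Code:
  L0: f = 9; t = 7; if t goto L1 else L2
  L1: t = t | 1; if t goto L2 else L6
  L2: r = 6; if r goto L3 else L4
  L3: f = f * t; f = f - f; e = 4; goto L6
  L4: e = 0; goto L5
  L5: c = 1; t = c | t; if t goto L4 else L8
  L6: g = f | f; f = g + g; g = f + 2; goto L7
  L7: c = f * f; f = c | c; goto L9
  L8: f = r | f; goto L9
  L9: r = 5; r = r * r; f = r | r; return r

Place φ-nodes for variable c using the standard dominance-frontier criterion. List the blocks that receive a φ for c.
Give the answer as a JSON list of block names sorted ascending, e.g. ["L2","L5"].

Answer: ["L4", "L9"]

Analysis:
idom tree: L1←L0 L2←L0 L3←L2 L4←L2 L5←L4 L6←L0 L7←L6 L8←L5 L9←L0
Dom at joins:
  L2: preds {L0,L1}: {L0} ∩ {L0,L1} = {L0}; idom=L0
  L4: preds {L2,L5}: {L0,L2} ∩ {L0,L2,L4,L5} = {L0,L2}; idom=L2
  L6: preds {L1,L3}: {L0,L1} ∩ {L0,L2,L3} = {L0}; idom=L0
  L9: preds {L7,L8}: {L0,L6,L7} ∩ {L0,L2,L4,L5,L8} = {L0}; idom=L0

DF walk-up:
  join L2 pred L0: · stop@L0
  join L2 pred L1: L1 stop@L0
  join L4 pred L2: · stop@L2
  join L4 pred L5: L5→L4 stop@L2
  join L6 pred L1: L1 stop@L0
  join L6 pred L3: L3→L2 stop@L0
  join L9 pred L7: L7→L6 stop@L0
  join L9 pred L8: L8→L5→L4→L2 stop@L0
  L0: DF=∅
  L1: DF={L2,L6}
  L2: DF={L6,L9}
  L3: DF={L6}
  L4: DF={L4,L9}
  L5: DF={L4,L9}
  L6: DF={L9}
  L7: DF={L9}
  L8: DF={L9}
  L9: DF=∅

φ for c: defs {L5,L7}
  DF⁺ = {L4,L9}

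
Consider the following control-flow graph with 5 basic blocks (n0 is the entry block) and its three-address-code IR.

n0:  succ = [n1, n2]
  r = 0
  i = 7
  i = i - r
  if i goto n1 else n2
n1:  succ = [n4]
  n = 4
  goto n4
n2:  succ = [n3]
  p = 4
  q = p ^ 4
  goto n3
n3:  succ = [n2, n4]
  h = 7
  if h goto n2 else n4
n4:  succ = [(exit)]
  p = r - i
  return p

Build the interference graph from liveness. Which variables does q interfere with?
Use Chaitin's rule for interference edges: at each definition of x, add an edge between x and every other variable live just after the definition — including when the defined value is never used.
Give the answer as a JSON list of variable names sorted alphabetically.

def/use:
  n0: {i,r} / ∅
  n1: {n} / ∅
  n2: {p,q} / ∅
  n3: {h} / ∅
  n4: {p} / {i,r}

Backward fixpoint:
  live n0: ∅→{i,r}
  live n1: {i,r}→{i,r}
  live n2: {i,r}→{i,r}
  live n3: {i,r}→{i,r}
  live n4: {i,r}→∅

Interfere edges:
  h: {i,r}
  i: {h,n,p,q,r}
  n: {i,r}
  p: {i,r}
  q: {i,r}
  r: {h,i,n,p,q}

N(q) = ["i", "r"]

Answer: ["i", "r"]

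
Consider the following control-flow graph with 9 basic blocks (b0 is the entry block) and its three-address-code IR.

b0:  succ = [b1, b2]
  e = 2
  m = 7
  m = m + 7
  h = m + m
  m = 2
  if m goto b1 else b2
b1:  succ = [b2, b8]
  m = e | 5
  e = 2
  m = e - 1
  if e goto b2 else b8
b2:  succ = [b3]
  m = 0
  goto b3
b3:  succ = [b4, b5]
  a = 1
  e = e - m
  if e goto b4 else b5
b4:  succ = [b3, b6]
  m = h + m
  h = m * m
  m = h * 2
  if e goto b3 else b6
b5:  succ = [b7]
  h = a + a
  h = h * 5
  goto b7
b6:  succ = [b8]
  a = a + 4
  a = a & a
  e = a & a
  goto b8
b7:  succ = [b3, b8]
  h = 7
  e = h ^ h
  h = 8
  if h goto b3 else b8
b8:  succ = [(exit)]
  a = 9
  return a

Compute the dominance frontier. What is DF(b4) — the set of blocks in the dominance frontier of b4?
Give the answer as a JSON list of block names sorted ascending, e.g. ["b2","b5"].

idom tree: b1←b0 b2←b0 b3←b2 b4←b3 b5←b3 b6←b4 b7←b5 b8←b0
Join-block Dom:
  b2: preds {b0,b1}: {b0} ∩ {b0,b1} = {b0}; idom=b0
  b3: preds {b2,b4,b7}: {b0,b2} ∩ {b0,b2,b3,b4} ∩ {b0,b2,b3,b5,b7} = {b0,b2}; idom=b2
  b8: preds {b1,b6,b7}: {b0,b1} ∩ {b0,b2,b3,b4,b6} ∩ {b0,b2,b3,b5,b7} = {b0}; idom=b0

DF derivation:
  b2←b0: walk · to b0
  b2←b1: walk b1 to b0
  b3←b2: walk · to b2
  b3←b4: walk b4→b3 to b2
  b3←b7: walk b7→b5→b3 to b2
  b8←b1: walk b1 to b0
  b8←b6: walk b6→b4→b3→b2 to b0
  b8←b7: walk b7→b5→b3→b2 to b0
  b0 → ∅
  b1 → {b2,b8}
  b2 → {b8}
  b3 → {b3,b8}
  b4 → {b3,b8}
  b5 → {b3,b8}
  b6 → {b8}
  b7 → {b3,b8}
  b8 → ∅

DF(b4) = ["b3", "b8"]

Answer: ["b3", "b8"]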